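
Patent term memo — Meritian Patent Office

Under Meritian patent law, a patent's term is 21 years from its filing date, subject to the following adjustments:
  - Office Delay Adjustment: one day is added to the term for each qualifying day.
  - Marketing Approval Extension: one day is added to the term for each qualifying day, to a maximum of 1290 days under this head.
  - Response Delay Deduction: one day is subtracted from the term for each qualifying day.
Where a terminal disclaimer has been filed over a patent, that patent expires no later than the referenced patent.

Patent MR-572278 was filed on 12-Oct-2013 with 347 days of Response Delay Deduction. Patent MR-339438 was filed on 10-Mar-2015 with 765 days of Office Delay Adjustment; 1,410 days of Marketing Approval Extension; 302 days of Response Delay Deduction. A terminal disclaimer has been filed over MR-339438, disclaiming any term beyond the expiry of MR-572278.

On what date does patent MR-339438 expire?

October 30, 2033

Natural term of MR-339438:
  Base: filing + 21 years → 10 March 2036.
  Office Delay Adjustment: +765 days → 14 April 2038.
  Marketing Approval Extension: 1410 days claimed exceeds the 1290-day cap, so +1290 days → 25 October 2041.
  Response Delay Deduction: −302 days → 27 December 2040.
Expiry of referenced patent MR-572278:
  Base: filing + 21 years → 12 October 2034.
  Response Delay Deduction: −347 days → 30 October 2033.
Terminal disclaimer: MR-339438 expires on the earlier of 27 December 2040 and 30 October 2033.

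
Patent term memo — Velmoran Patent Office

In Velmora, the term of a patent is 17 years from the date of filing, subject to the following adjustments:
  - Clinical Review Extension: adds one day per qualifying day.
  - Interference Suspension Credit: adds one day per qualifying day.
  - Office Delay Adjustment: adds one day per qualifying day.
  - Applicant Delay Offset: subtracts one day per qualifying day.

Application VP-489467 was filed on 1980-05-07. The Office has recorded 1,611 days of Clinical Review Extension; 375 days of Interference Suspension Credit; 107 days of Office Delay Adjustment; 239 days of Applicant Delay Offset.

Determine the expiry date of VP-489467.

2002-06-04

Base term: filing date + 17 years → 7 May 1997.
Clinical Review Extension: +1611 days → 4 October 2001.
Interference Suspension Credit: +375 days → 14 October 2002.
Office Delay Adjustment: +107 days → 29 January 2003.
Applicant Delay Offset: −239 days → 4 June 2002.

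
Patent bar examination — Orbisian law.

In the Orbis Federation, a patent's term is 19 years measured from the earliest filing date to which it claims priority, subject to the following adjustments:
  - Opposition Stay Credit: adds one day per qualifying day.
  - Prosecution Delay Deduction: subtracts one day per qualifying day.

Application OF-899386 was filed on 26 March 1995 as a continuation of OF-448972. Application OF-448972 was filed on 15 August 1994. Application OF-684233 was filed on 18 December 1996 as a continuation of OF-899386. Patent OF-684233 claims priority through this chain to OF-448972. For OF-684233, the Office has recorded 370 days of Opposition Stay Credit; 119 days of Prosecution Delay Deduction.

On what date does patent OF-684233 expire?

Earliest priority filing: 15 August 1994.
Base term: 15 August 1994 + 19 years → 15 August 2013.
Opposition Stay Credit: +370 days → 20 August 2014.
Prosecution Delay Deduction: −119 days → 23 April 2014.

2014-04-23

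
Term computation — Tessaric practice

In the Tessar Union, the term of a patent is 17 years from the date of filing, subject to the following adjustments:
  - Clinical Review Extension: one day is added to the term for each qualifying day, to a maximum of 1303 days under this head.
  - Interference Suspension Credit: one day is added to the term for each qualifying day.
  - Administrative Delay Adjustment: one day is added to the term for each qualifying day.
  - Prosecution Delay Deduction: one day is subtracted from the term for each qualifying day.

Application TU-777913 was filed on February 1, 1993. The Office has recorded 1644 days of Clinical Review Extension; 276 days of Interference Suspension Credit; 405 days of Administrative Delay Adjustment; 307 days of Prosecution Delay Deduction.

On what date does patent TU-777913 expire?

2014-09-05

Base term: filing date + 17 years → 1 February 2010.
Clinical Review Extension: 1644 days claimed exceeds the 1303-day cap, so +1303 days → 27 August 2013.
Interference Suspension Credit: +276 days → 30 May 2014.
Administrative Delay Adjustment: +405 days → 9 July 2015.
Prosecution Delay Deduction: −307 days → 5 September 2014.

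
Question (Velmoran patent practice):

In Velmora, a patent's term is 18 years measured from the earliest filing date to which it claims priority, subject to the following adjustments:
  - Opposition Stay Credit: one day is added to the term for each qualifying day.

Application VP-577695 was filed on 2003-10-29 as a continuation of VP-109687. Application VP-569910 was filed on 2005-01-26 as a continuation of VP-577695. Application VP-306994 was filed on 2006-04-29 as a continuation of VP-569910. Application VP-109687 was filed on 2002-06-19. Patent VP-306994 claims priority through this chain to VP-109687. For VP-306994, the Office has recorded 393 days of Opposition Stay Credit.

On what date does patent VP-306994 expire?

2021-07-17

Earliest priority filing: 19 June 2002.
Base term: 19 June 2002 + 18 years → 19 June 2020.
Opposition Stay Credit: +393 days → 17 July 2021.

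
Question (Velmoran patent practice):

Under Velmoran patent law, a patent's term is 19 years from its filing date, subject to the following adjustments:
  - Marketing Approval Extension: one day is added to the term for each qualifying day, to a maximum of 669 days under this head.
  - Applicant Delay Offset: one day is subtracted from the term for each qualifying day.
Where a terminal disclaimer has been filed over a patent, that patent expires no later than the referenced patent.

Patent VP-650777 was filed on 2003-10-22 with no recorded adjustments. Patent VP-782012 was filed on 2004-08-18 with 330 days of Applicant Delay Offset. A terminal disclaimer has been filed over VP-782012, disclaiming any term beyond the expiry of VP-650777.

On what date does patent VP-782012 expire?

Natural term of VP-782012:
  Base: filing + 19 years → 18 August 2023.
  Applicant Delay Offset: −330 days → 22 September 2022.
Expiry of referenced patent VP-650777:
  Base: filing + 19 years → 22 October 2022.
Terminal disclaimer: VP-782012 expires on the earlier of 22 September 2022 and 22 October 2022.

September 22, 2022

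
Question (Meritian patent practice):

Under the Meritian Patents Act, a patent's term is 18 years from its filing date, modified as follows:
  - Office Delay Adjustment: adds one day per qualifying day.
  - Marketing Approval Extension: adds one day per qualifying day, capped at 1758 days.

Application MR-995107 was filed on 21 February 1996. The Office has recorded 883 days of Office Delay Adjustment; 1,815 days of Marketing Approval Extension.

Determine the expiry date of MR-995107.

Base term: filing date + 18 years → 21 February 2014.
Office Delay Adjustment: +883 days → 23 July 2016.
Marketing Approval Extension: 1815 days claimed exceeds the 1758-day cap, so +1758 days → 16 May 2021.

2021-05-16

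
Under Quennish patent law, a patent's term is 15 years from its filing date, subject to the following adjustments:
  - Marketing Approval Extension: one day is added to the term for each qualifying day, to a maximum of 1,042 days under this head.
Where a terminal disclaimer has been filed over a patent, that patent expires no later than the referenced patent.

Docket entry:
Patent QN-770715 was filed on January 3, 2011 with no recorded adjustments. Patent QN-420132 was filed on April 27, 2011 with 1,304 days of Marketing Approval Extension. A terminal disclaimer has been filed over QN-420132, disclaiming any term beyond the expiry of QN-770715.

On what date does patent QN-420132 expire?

January 3, 2026

Natural term of QN-420132:
  Base: filing + 15 years → 27 April 2026.
  Marketing Approval Extension: 1304 days claimed exceeds the 1042-day cap, so +1042 days → 4 March 2029.
Expiry of referenced patent QN-770715:
  Base: filing + 15 years → 3 January 2026.
Terminal disclaimer: QN-420132 expires on the earlier of 4 March 2029 and 3 January 2026.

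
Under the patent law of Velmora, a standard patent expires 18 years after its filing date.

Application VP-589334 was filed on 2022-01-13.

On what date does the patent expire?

Filing date + 18 years → 13 January 2040.

2040-01-13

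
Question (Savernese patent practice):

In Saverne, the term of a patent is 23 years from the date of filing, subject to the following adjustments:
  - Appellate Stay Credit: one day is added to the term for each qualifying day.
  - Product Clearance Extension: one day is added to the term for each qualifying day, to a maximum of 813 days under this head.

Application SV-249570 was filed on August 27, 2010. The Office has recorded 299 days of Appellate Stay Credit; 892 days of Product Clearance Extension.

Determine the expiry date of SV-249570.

Base term: filing date + 23 years → 27 August 2033.
Appellate Stay Credit: +299 days → 22 June 2034.
Product Clearance Extension: 892 days claimed exceeds the 813-day cap, so +813 days → 12 September 2036.

September 12, 2036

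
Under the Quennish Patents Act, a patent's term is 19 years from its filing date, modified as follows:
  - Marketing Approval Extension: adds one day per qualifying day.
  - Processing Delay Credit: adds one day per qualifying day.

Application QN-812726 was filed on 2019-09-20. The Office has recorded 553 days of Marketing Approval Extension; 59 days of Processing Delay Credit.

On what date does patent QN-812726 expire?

Base term: filing date + 19 years → 20 September 2038.
Marketing Approval Extension: +553 days → 26 March 2040.
Processing Delay Credit: +59 days → 24 May 2040.

May 24, 2040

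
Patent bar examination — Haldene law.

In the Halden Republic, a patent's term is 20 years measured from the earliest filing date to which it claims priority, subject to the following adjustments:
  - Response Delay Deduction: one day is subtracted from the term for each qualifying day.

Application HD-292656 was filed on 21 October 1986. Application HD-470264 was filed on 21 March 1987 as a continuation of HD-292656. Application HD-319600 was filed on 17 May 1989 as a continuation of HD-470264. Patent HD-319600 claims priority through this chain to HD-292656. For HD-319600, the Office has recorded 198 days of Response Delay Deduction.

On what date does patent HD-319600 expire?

2006-04-06

Earliest priority filing: 21 October 1986.
Base term: 21 October 1986 + 20 years → 21 October 2006.
Response Delay Deduction: −198 days → 6 April 2006.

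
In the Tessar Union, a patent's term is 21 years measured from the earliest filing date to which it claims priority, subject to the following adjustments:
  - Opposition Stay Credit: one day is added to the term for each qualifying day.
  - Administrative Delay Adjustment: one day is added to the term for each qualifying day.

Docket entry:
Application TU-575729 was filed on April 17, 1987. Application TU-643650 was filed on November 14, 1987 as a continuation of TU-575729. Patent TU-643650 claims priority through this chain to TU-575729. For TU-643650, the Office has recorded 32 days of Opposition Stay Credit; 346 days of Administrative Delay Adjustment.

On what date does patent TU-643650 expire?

Earliest priority filing: 17 April 1987.
Base term: 17 April 1987 + 21 years → 17 April 2008.
Opposition Stay Credit: +32 days → 19 May 2008.
Administrative Delay Adjustment: +346 days → 30 April 2009.

2009-04-30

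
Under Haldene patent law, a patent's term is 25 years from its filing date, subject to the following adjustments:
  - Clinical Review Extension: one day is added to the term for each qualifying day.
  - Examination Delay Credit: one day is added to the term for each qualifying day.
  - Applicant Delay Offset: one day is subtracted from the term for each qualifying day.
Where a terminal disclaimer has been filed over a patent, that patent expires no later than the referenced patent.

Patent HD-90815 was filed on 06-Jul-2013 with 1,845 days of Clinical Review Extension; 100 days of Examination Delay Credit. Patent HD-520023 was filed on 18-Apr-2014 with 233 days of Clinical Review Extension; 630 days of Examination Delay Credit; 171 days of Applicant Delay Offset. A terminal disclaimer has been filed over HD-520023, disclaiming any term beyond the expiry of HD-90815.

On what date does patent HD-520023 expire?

Natural term of HD-520023:
  Base: filing + 25 years → 18 April 2039.
  Clinical Review Extension: +233 days → 7 December 2039.
  Examination Delay Credit: +630 days → 28 August 2041.
  Applicant Delay Offset: −171 days → 10 March 2041.
Expiry of referenced patent HD-90815:
  Base: filing + 25 years → 6 July 2038.
  Clinical Review Extension: +1845 days → 25 July 2043.
  Examination Delay Credit: +100 days → 2 November 2043.
Terminal disclaimer: HD-520023 expires on the earlier of 10 March 2041 and 2 November 2043.

March 10, 2041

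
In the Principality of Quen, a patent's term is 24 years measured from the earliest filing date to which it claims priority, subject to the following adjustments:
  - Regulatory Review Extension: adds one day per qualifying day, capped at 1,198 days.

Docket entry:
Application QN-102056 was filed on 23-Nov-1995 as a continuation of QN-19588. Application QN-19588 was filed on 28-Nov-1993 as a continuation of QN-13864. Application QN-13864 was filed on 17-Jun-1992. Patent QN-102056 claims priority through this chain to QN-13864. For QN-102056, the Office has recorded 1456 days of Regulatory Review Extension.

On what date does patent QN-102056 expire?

Earliest priority filing: 17 June 1992.
Base term: 17 June 1992 + 24 years → 17 June 2016.
Regulatory Review Extension: 1456 days claimed exceeds the 1198-day cap, so +1198 days → 28 September 2019.

2019-09-28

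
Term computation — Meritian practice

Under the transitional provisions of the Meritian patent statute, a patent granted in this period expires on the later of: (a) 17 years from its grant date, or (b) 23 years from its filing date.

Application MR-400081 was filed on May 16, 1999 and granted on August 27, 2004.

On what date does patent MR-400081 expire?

May 16, 2022

(a) grant + 17 years → 27 August 2021.
(b) filing + 23 years → 16 May 2022.
Later of the two: 16 May 2022.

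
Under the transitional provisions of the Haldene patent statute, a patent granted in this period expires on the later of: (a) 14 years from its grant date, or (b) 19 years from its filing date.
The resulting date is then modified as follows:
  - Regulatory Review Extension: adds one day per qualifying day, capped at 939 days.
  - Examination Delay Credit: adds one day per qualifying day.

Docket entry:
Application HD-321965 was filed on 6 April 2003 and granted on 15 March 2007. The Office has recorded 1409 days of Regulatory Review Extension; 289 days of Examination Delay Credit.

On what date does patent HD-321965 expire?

2025-08-16

(a) grant + 14 years → 15 March 2021.
(b) filing + 19 years → 6 April 2022.
Later of the two: 6 April 2022.
Regulatory Review Extension: 1409 days claimed exceeds the 939-day cap, so +939 days → 31 October 2024.
Examination Delay Credit: +289 days → 16 August 2025.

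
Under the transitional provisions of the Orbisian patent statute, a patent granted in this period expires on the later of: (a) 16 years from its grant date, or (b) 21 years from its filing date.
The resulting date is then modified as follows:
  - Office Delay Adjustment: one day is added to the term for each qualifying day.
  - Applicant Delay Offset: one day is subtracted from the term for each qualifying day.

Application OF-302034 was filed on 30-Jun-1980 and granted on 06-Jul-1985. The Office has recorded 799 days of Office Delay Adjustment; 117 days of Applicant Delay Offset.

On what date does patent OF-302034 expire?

May 19, 2003

(a) grant + 16 years → 6 July 2001.
(b) filing + 21 years → 30 June 2001.
Later of the two: 6 July 2001.
Office Delay Adjustment: +799 days → 13 September 2003.
Applicant Delay Offset: −117 days → 19 May 2003.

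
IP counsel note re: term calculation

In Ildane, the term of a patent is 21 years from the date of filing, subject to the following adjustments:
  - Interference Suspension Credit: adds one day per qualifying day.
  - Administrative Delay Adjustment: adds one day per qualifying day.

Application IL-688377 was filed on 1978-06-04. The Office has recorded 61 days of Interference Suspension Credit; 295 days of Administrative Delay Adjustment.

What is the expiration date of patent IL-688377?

2000-05-25

Base term: filing date + 21 years → 4 June 1999.
Interference Suspension Credit: +61 days → 4 August 1999.
Administrative Delay Adjustment: +295 days → 25 May 2000.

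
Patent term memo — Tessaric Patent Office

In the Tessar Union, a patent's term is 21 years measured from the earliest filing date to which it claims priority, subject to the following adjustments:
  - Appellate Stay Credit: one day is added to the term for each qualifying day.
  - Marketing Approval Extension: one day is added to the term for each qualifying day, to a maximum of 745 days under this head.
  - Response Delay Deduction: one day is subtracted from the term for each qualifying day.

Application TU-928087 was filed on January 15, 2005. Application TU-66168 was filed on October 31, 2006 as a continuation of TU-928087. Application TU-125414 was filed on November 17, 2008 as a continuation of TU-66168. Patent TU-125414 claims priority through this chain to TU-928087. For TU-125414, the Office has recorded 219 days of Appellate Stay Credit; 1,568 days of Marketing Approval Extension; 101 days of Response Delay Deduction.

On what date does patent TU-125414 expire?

Earliest priority filing: 15 January 2005.
Base term: 15 January 2005 + 21 years → 15 January 2026.
Appellate Stay Credit: +219 days → 22 August 2026.
Marketing Approval Extension: 1568 days claimed exceeds the 745-day cap, so +745 days → 5 September 2028.
Response Delay Deduction: −101 days → 27 May 2028.

May 27, 2028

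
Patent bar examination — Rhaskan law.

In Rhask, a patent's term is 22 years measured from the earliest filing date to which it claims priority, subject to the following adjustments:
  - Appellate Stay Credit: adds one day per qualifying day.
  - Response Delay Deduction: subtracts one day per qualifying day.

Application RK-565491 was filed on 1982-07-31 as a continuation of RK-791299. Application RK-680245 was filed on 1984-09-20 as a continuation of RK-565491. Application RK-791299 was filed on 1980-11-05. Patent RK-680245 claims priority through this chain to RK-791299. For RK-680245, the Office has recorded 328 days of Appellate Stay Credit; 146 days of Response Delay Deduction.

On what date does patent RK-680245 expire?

May 6, 2003

Earliest priority filing: 5 November 1980.
Base term: 5 November 1980 + 22 years → 5 November 2002.
Appellate Stay Credit: +328 days → 29 September 2003.
Response Delay Deduction: −146 days → 6 May 2003.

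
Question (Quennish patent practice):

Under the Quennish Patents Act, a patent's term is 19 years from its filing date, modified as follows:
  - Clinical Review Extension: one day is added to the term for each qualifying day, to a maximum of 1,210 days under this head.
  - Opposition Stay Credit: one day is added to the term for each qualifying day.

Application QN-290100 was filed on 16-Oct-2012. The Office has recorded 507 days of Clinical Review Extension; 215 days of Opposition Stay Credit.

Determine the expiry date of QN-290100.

2033-10-07

Base term: filing date + 19 years → 16 October 2031.
Clinical Review Extension: 507 days (within the 1210-day cap) → +507 days → 6 March 2033.
Opposition Stay Credit: +215 days → 7 October 2033.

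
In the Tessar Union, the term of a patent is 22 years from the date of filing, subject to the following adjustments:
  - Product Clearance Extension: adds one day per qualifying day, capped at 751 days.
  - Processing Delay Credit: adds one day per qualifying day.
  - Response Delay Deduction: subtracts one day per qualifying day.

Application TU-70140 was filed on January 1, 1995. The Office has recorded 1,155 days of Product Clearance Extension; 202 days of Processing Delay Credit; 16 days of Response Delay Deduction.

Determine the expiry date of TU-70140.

July 27, 2019

Base term: filing date + 22 years → 1 January 2017.
Product Clearance Extension: 1155 days claimed exceeds the 751-day cap, so +751 days → 22 January 2019.
Processing Delay Credit: +202 days → 12 August 2019.
Response Delay Deduction: −16 days → 27 July 2019.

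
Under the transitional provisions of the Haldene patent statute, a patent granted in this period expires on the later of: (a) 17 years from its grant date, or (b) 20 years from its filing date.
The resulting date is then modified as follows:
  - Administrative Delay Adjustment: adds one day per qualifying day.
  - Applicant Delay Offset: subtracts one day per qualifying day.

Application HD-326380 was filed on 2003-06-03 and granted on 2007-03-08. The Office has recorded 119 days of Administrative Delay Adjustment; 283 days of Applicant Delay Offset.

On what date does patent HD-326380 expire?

September 26, 2023

(a) grant + 17 years → 8 March 2024.
(b) filing + 20 years → 3 June 2023.
Later of the two: 8 March 2024.
Administrative Delay Adjustment: +119 days → 5 July 2024.
Applicant Delay Offset: −283 days → 26 September 2023.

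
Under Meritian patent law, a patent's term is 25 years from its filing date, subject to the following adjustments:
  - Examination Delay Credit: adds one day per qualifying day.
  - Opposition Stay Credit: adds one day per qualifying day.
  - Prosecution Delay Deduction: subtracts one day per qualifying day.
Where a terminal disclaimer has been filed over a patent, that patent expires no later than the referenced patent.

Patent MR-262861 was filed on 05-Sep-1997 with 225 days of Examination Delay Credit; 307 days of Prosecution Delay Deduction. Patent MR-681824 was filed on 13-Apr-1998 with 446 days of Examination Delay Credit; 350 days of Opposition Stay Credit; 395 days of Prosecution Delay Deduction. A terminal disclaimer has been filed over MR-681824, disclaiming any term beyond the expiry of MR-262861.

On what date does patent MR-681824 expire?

Natural term of MR-681824:
  Base: filing + 25 years → 13 April 2023.
  Examination Delay Credit: +446 days → 2 July 2024.
  Opposition Stay Credit: +350 days → 17 June 2025.
  Prosecution Delay Deduction: −395 days → 18 May 2024.
Expiry of referenced patent MR-262861:
  Base: filing + 25 years → 5 September 2022.
  Examination Delay Credit: +225 days → 18 April 2023.
  Prosecution Delay Deduction: −307 days → 15 June 2022.
Terminal disclaimer: MR-681824 expires on the earlier of 18 May 2024 and 15 June 2022.

2022-06-15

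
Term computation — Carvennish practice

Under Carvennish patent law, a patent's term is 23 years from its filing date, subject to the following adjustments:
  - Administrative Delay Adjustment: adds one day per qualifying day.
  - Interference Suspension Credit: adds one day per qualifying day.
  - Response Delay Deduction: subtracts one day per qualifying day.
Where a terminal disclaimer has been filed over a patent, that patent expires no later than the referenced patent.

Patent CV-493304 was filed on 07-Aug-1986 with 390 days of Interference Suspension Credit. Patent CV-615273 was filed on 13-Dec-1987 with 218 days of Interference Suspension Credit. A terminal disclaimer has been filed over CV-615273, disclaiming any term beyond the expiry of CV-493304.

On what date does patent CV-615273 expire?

Natural term of CV-615273:
  Base: filing + 23 years → 13 December 2010.
  Interference Suspension Credit: +218 days → 19 July 2011.
Expiry of referenced patent CV-493304:
  Base: filing + 23 years → 7 August 2009.
  Interference Suspension Credit: +390 days → 1 September 2010.
Terminal disclaimer: CV-615273 expires on the earlier of 19 July 2011 and 1 September 2010.

September 1, 2010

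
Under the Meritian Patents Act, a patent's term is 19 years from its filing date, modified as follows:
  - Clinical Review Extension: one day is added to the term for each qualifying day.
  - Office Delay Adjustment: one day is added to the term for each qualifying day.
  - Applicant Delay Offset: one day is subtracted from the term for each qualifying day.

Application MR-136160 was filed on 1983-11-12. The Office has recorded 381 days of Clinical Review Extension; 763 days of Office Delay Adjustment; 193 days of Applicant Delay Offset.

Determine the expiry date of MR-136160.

June 20, 2005

Base term: filing date + 19 years → 12 November 2002.
Clinical Review Extension: +381 days → 28 November 2003.
Office Delay Adjustment: +763 days → 30 December 2005.
Applicant Delay Offset: −193 days → 20 June 2005.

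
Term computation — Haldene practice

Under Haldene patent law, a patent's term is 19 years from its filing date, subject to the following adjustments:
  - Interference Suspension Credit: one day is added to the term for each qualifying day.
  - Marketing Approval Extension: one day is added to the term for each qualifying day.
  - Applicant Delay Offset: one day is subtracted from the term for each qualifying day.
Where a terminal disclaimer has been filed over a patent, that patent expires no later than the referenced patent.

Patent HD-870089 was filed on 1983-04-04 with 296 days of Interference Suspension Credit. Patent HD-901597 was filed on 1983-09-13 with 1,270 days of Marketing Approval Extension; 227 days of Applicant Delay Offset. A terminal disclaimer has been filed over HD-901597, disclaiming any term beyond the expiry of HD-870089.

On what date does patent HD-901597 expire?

2003-01-25

Natural term of HD-901597:
  Base: filing + 19 years → 13 September 2002.
  Marketing Approval Extension: +1270 days → 6 March 2006.
  Applicant Delay Offset: −227 days → 22 July 2005.
Expiry of referenced patent HD-870089:
  Base: filing + 19 years → 4 April 2002.
  Interference Suspension Credit: +296 days → 25 January 2003.
Terminal disclaimer: HD-901597 expires on the earlier of 22 July 2005 and 25 January 2003.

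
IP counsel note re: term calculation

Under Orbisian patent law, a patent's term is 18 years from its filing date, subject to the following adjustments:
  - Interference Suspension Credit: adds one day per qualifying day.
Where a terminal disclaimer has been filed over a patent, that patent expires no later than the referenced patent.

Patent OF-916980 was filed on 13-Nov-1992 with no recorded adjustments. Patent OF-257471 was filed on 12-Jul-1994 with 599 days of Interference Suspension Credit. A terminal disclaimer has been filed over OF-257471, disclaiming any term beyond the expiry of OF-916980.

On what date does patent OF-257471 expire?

2010-11-13

Natural term of OF-257471:
  Base: filing + 18 years → 12 July 2012.
  Interference Suspension Credit: +599 days → 3 March 2014.
Expiry of referenced patent OF-916980:
  Base: filing + 18 years → 13 November 2010.
Terminal disclaimer: OF-257471 expires on the earlier of 3 March 2014 and 13 November 2010.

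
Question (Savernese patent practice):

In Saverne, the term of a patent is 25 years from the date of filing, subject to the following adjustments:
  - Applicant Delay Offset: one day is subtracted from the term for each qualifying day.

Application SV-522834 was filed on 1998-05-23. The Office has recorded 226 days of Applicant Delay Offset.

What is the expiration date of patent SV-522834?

2022-10-09

Base term: filing date + 25 years → 23 May 2023.
Applicant Delay Offset: −226 days → 9 October 2022.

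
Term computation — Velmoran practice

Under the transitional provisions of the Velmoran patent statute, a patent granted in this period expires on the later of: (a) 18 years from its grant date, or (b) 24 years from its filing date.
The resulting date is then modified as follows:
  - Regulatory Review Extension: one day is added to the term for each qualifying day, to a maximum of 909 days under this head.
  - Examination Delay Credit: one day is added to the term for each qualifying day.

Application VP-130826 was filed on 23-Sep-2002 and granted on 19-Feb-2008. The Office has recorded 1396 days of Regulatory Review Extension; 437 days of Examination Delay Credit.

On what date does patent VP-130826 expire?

(a) grant + 18 years → 19 February 2026.
(b) filing + 24 years → 23 September 2026.
Later of the two: 23 September 2026.
Regulatory Review Extension: 1396 days claimed exceeds the 909-day cap, so +909 days → 20 March 2029.
Examination Delay Credit: +437 days → 31 May 2030.

May 31, 2030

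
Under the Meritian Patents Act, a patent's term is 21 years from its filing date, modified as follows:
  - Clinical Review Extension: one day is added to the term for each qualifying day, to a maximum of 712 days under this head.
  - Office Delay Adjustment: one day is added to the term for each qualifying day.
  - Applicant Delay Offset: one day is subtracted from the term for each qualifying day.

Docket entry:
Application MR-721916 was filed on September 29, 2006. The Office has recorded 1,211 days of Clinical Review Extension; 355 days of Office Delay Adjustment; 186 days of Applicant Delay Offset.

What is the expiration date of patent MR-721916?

Base term: filing date + 21 years → 29 September 2027.
Clinical Review Extension: 1211 days claimed exceeds the 712-day cap, so +712 days → 10 September 2029.
Office Delay Adjustment: +355 days → 31 August 2030.
Applicant Delay Offset: −186 days → 26 February 2030.

February 26, 2030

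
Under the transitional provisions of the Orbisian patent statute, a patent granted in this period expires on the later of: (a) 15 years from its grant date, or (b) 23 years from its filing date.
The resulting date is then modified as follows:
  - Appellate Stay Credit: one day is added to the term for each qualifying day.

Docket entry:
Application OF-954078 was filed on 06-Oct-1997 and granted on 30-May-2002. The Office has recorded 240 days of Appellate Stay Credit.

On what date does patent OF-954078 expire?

(a) grant + 15 years → 30 May 2017.
(b) filing + 23 years → 6 October 2020.
Later of the two: 6 October 2020.
Appellate Stay Credit: +240 days → 3 June 2021.

2021-06-03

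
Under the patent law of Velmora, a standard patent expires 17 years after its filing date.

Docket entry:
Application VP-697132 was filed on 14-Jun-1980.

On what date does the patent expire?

Filing date + 17 years → 14 June 1997.

June 14, 1997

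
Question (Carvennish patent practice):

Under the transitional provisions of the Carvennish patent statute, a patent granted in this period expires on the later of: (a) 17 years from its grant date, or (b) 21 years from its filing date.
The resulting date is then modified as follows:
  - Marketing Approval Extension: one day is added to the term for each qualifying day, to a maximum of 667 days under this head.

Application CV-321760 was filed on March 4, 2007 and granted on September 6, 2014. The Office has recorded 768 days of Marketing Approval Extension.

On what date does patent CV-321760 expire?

July 4, 2033

(a) grant + 17 years → 6 September 2031.
(b) filing + 21 years → 4 March 2028.
Later of the two: 6 September 2031.
Marketing Approval Extension: 768 days claimed exceeds the 667-day cap, so +667 days → 4 July 2033.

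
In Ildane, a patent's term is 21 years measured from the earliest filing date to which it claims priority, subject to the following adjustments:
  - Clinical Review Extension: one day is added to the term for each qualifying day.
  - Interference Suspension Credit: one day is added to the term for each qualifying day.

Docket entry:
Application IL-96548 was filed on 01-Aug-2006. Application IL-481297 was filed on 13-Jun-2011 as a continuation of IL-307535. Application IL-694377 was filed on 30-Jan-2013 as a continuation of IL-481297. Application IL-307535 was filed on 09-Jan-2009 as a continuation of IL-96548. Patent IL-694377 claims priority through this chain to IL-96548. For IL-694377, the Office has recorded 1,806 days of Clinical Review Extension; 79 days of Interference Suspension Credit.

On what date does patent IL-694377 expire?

Earliest priority filing: 1 August 2006.
Base term: 1 August 2006 + 21 years → 1 August 2027.
Clinical Review Extension: +1806 days → 11 July 2032.
Interference Suspension Credit: +79 days → 28 September 2032.

2032-09-28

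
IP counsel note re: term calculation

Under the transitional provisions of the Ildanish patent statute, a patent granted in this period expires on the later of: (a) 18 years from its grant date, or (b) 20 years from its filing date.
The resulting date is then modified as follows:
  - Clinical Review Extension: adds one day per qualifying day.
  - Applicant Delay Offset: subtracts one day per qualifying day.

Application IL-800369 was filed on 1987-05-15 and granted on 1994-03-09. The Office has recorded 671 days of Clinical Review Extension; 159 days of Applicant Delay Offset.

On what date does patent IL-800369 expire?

2013-08-03

(a) grant + 18 years → 9 March 2012.
(b) filing + 20 years → 15 May 2007.
Later of the two: 9 March 2012.
Clinical Review Extension: +671 days → 9 January 2014.
Applicant Delay Offset: −159 days → 3 August 2013.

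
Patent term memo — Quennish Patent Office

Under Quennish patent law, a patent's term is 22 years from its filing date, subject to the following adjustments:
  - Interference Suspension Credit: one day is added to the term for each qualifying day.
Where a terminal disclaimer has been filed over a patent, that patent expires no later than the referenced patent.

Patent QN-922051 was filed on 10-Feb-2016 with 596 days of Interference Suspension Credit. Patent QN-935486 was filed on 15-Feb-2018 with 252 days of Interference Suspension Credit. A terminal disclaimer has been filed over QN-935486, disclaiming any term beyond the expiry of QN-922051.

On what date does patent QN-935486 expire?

2039-09-29

Natural term of QN-935486:
  Base: filing + 22 years → 15 February 2040.
  Interference Suspension Credit: +252 days → 24 October 2040.
Expiry of referenced patent QN-922051:
  Base: filing + 22 years → 10 February 2038.
  Interference Suspension Credit: +596 days → 29 September 2039.
Terminal disclaimer: QN-935486 expires on the earlier of 24 October 2040 and 29 September 2039.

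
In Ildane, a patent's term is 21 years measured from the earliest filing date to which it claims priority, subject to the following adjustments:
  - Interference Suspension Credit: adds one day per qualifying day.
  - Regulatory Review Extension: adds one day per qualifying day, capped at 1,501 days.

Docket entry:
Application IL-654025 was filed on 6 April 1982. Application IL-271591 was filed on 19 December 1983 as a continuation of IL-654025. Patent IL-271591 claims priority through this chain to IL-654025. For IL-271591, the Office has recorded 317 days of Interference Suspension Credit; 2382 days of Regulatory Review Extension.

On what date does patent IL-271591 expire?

2008-03-28

Earliest priority filing: 6 April 1982.
Base term: 6 April 1982 + 21 years → 6 April 2003.
Interference Suspension Credit: +317 days → 17 February 2004.
Regulatory Review Extension: 2382 days claimed exceeds the 1501-day cap, so +1501 days → 28 March 2008.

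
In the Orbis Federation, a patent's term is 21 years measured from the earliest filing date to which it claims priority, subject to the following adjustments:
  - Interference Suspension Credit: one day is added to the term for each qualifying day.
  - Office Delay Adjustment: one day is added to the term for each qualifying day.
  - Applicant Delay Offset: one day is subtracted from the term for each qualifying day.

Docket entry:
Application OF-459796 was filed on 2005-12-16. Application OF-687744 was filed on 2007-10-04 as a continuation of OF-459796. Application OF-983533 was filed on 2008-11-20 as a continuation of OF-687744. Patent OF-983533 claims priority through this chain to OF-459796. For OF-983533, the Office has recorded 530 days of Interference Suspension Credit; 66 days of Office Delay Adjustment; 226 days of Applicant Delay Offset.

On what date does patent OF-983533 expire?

2027-12-21

Earliest priority filing: 16 December 2005.
Base term: 16 December 2005 + 21 years → 16 December 2026.
Interference Suspension Credit: +530 days → 29 May 2028.
Office Delay Adjustment: +66 days → 3 August 2028.
Applicant Delay Offset: −226 days → 21 December 2027.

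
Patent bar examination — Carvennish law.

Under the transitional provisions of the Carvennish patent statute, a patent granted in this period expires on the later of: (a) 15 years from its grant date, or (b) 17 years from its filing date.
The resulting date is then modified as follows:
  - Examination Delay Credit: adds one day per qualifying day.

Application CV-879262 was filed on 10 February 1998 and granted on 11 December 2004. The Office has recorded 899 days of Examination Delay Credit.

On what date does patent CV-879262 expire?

(a) grant + 15 years → 11 December 2019.
(b) filing + 17 years → 10 February 2015.
Later of the two: 11 December 2019.
Examination Delay Credit: +899 days → 28 May 2022.

2022-05-28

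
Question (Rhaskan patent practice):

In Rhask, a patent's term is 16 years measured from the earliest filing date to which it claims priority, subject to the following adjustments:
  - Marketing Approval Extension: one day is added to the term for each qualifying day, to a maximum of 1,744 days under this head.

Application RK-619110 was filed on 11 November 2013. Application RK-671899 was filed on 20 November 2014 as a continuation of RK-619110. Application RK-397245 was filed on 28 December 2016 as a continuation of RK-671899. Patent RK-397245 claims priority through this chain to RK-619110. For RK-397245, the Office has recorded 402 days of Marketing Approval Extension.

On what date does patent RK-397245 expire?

December 18, 2030

Earliest priority filing: 11 November 2013.
Base term: 11 November 2013 + 16 years → 11 November 2029.
Marketing Approval Extension: 402 days (within the 1744-day cap) → +402 days → 18 December 2030.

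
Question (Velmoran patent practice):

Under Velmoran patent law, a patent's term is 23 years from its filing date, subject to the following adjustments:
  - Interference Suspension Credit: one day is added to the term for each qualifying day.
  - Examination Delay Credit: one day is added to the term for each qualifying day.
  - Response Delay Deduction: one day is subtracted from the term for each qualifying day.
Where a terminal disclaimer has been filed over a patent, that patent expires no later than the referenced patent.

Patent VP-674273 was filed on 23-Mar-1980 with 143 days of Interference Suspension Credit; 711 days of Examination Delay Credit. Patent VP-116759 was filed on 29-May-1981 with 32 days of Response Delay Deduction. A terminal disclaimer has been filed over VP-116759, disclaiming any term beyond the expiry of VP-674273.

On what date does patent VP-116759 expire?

Natural term of VP-116759:
  Base: filing + 23 years → 29 May 2004.
  Response Delay Deduction: −32 days → 27 April 2004.
Expiry of referenced patent VP-674273:
  Base: filing + 23 years → 23 March 2003.
  Interference Suspension Credit: +143 days → 13 August 2003.
  Examination Delay Credit: +711 days → 24 July 2005.
Terminal disclaimer: VP-116759 expires on the earlier of 27 April 2004 and 24 July 2005.

2004-04-27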